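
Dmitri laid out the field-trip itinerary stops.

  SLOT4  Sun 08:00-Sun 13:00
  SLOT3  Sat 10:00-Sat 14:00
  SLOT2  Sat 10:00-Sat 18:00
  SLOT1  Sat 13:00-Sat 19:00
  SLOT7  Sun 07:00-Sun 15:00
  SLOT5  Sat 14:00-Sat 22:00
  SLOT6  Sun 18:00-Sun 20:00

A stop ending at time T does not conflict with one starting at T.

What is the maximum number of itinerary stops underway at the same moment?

3

Sweep the timeline, counting +1 at each start and −1 at each end (ends before starts at a tie):
Sat 10:00 start SLOT2 → 1
Sat 10:00 start SLOT3 → 2
Sat 13:00 start SLOT1 → 3
Sat 14:00 end SLOT3 → 2
Sat 14:00 start SLOT5 → 3
Sat 18:00 end SLOT2 → 2
Sat 19:00 end SLOT1 → 1
Sat 22:00 end SLOT5 → 0
Sun 07:00 start SLOT7 → 1
Sun 08:00 start SLOT4 → 2
Sun 13:00 end SLOT4 → 1
Sun 15:00 end SLOT7 → 0
Sun 18:00 start SLOT6 → 1
Sun 20:00 end SLOT6 → 0
Peak is 3, at Sat 13:00 (SLOT1, SLOT2, SLOT3).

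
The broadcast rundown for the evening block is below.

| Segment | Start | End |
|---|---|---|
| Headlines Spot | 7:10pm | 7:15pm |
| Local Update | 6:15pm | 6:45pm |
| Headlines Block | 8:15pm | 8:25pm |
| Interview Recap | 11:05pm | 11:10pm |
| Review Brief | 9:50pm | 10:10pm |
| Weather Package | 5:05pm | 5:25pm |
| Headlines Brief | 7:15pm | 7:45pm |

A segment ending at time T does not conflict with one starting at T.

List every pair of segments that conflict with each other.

Sorted by start: Weather Package, Local Update, Headlines Spot, Headlines Brief, Headlines Block, Review Brief, Interview Recap.
Local Update starts after Weather Package ends; Weather Package is clear from here.
Headlines Spot starts after Local Update ends; Local Update is clear from here.
Headlines Brief starts exactly when Headlines Spot ends (back-to-back, no overlap); Headlines Spot is clear from here.
Headlines Block starts after Headlines Brief ends; Headlines Brief is clear from here.
Review Brief starts after Headlines Block ends; Headlines Block is clear from here.
Interview Recap starts after Review Brief ends.

no overlapping pairs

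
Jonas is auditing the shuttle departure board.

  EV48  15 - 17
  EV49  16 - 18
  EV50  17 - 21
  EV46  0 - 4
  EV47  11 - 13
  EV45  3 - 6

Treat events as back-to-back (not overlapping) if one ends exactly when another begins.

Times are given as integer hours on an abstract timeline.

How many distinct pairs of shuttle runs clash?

Sorted by start: EV46, EV45, EV47, EV48, EV49, EV50.
EV45 starts before EV46 ends → EV46 and EV45 overlap.
EV47 starts after EV46 ends — done with EV46.
EV47 starts after EV45 ends — done with EV45.
EV48 starts after EV47 ends — done with EV47.
EV49 starts before EV48 ends → EV48 and EV49 overlap.
EV50 starts exactly when EV48 ends (back-to-back, no overlap).
EV50 starts before EV49 ends → EV49 and EV50 overlap.
Overlapping pairs: EV45 & EV46, EV48 & EV49, EV49 & EV50 — 3 in total.

3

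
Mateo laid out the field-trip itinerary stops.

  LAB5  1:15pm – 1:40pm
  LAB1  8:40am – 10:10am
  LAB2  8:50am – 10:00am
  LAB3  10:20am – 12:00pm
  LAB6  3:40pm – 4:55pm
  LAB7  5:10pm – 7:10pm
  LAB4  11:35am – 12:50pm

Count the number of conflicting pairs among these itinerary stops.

Sorted by start: LAB1, LAB2, LAB3, LAB4, LAB5, LAB6, LAB7.
LAB2 starts before LAB1 ends → LAB1 and LAB2 overlap.
LAB3 starts after LAB1 ends — done with LAB1.
LAB3 starts after LAB2 ends — done with LAB2.
LAB4 starts before LAB3 ends → LAB3 and LAB4 overlap.
LAB5 starts after LAB3 ends — done with LAB3.
LAB5 starts after LAB4 ends — done with LAB4.
LAB6 starts after LAB5 ends — done with LAB5.
LAB7 starts after LAB6 ends.
Overlapping pairs: LAB1 & LAB2, LAB3 & LAB4 — 2 in total.

2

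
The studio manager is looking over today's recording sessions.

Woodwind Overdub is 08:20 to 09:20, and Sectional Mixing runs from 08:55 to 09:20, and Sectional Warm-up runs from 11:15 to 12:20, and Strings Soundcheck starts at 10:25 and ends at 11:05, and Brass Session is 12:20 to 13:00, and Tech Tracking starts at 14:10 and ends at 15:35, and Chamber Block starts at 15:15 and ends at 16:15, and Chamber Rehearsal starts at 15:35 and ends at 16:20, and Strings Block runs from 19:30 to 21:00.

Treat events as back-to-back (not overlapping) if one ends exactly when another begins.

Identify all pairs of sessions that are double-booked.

Chamber Block & Chamber Rehearsal, Chamber Block & Tech Tracking, Sectional Mixing & Woodwind Overdub

Sorted by start: Woodwind Overdub, Sectional Mixing, Strings Soundcheck, Sectional Warm-up, Brass Session, Tech Tracking, Chamber Block, Chamber Rehearsal, Strings Block.
Sectional Mixing starts before Woodwind Overdub ends → Woodwind Overdub and Sectional Mixing overlap.
Strings Soundcheck starts after Woodwind Overdub ends — done with Woodwind Overdub.
Strings Soundcheck starts after Sectional Mixing ends — done with Sectional Mixing.
Sectional Warm-up starts after Strings Soundcheck ends — done with Strings Soundcheck.
Brass Session starts exactly when Sectional Warm-up ends (back-to-back, no overlap) — done with Sectional Warm-up.
Tech Tracking starts after Brass Session ends — done with Brass Session.
Chamber Block starts before Tech Tracking ends → Tech Tracking and Chamber Block overlap.
Chamber Rehearsal starts exactly when Tech Tracking ends (back-to-back, no overlap) — done with Tech Tracking.
Chamber Rehearsal starts before Chamber Block ends → Chamber Block and Chamber Rehearsal overlap.
Strings Block starts after Chamber Block ends.
Strings Block starts after Chamber Rehearsal ends.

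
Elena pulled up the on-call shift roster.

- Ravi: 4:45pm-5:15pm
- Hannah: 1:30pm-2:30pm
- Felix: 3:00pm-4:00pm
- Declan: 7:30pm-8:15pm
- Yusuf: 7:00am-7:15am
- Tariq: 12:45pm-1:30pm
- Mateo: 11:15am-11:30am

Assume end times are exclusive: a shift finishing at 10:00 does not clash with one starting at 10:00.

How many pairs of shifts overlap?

Two intervals overlap when each starts before the other ends.
Sorted by start: Yusuf, Mateo, Tariq, Hannah, Felix, Ravi, Declan.
Mateo starts after Yusuf ends; Yusuf is clear from here.
Tariq starts after Mateo ends; Mateo is clear from here.
Hannah starts exactly when Tariq ends (back-to-back, no overlap); Tariq is clear from here.
Felix starts after Hannah ends; Hannah is clear from here.
Ravi starts after Felix ends; Felix is clear from here.
Declan starts after Ravi ends.
No pair overlaps.

0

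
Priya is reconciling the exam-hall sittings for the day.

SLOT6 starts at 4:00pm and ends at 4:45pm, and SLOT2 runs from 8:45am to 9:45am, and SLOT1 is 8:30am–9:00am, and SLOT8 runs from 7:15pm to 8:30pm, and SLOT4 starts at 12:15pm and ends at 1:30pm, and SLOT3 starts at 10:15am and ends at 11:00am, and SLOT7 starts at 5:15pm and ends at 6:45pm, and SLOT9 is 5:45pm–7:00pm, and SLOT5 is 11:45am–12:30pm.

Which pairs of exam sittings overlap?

Two intervals overlap when each starts before the other ends.
Sorted by start: SLOT1, SLOT2, SLOT3, SLOT5, SLOT4, SLOT6, SLOT7, SLOT9, SLOT8.
SLOT2 starts before SLOT1 ends → SLOT1 and SLOT2 overlap.
SLOT3 starts after SLOT1 ends, so nothing later overlaps SLOT1 either.
SLOT3 starts after SLOT2 ends, so nothing later overlaps SLOT2 either.
SLOT5 starts after SLOT3 ends, so nothing later overlaps SLOT3 either.
SLOT4 starts before SLOT5 ends → SLOT5 and SLOT4 overlap.
SLOT6 starts after SLOT5 ends, so nothing later overlaps SLOT5 either.
SLOT6 starts after SLOT4 ends, so nothing later overlaps SLOT4 either.
SLOT7 starts after SLOT6 ends, so nothing later overlaps SLOT6 either.
SLOT9 starts before SLOT7 ends → SLOT7 and SLOT9 overlap.
SLOT8 starts after SLOT7 ends.
SLOT8 starts after SLOT9 ends.

SLOT1 & SLOT2, SLOT4 & SLOT5, SLOT7 & SLOT9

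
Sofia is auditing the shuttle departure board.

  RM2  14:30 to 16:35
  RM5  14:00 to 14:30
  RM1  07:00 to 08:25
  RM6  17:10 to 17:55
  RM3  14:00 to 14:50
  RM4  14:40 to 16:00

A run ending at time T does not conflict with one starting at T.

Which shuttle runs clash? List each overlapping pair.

RM2 & RM3, RM2 & RM4, RM3 & RM4, RM3 & RM5

Sorted by start: RM1, RM3, RM5, RM2, RM4, RM6.
RM3 starts after RM1 ends, so RM1 has no further overlaps.
RM5 starts before RM3 ends → RM3 and RM5 overlap.
RM2 starts before RM3 ends → RM3 and RM2 overlap.
RM4 starts before RM3 ends → RM3 and RM4 overlap.
RM6 starts after RM3 ends.
RM2 starts exactly when RM5 ends (back-to-back, no overlap), so RM5 has no further overlaps.
RM4 starts before RM2 ends → RM2 and RM4 overlap.
RM6 starts after RM2 ends.
RM6 starts after RM4 ends.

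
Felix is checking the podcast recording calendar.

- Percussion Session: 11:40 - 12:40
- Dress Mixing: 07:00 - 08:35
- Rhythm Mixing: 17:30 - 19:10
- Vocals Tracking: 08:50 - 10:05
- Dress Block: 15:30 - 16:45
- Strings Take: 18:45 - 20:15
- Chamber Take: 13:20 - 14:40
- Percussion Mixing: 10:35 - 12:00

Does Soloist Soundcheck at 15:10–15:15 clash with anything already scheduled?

Dress Mixing: ends 08:35 at or before Soloist Soundcheck starts 15:10 → clear.
Vocals Tracking: ends 10:05 at or before Soloist Soundcheck starts 15:10 → clear.
Percussion Mixing: ends 12:00 at or before Soloist Soundcheck starts 15:10 → clear.
Percussion Session: ends 12:40 at or before Soloist Soundcheck starts 15:10 → clear.
Chamber Take: ends 14:40 at or before Soloist Soundcheck starts 15:10 → clear.
Dress Block: starts 15:30 at or after Soloist Soundcheck ends 15:15 → clear.
Rhythm Mixing: starts 17:30 at or after Soloist Soundcheck ends 15:15 → clear.
Strings Take: starts 18:45 at or after Soloist Soundcheck ends 15:15 → clear.

No — it doesn't clash with anything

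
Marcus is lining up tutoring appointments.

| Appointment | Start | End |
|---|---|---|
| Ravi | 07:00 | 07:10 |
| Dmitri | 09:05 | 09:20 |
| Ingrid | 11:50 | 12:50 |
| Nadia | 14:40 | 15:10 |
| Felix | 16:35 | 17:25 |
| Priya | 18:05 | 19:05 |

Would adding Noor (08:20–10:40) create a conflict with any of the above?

Ravi: ends 07:10 at or before Noor starts 08:20 → clear.
Dmitri: starts 09:05 before Noor ends 10:40, and ends 09:20 after Noor starts 08:20 → overlap.
Ingrid: starts 11:50 at or after Noor ends 10:40 → clear.
Nadia: starts 14:40 at or after Noor ends 10:40 → clear.
Felix: starts 16:35 at or after Noor ends 10:40 → clear.
Priya: starts 18:05 at or after Noor ends 10:40 → clear.
Noor overlaps Dmitri.

Yes — it overlaps Dmitri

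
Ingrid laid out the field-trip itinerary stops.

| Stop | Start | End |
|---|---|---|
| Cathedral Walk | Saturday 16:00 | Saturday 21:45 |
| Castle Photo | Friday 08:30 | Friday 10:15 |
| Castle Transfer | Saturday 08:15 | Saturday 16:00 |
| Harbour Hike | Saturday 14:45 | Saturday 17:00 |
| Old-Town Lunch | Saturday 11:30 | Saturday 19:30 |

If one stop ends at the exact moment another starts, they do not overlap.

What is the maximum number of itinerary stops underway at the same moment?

Walk through starts and ends in time order (an end at T is processed before a start at T):
Friday 08:30 start Castle Photo → 1
Friday 10:15 end Castle Photo → 0
Saturday 08:15 start Castle Transfer → 1
Saturday 11:30 start Old-Town Lunch → 2
Saturday 14:45 start Harbour Hike → 3
Saturday 16:00 end Castle Transfer → 2
Saturday 16:00 start Cathedral Walk → 3
Saturday 17:00 end Harbour Hike → 2
Saturday 19:30 end Old-Town Lunch → 1
Saturday 21:45 end Cathedral Walk → 0
Peak is 3, at Saturday 14:45 (Castle Transfer, Harbour Hike, Old-Town Lunch).

3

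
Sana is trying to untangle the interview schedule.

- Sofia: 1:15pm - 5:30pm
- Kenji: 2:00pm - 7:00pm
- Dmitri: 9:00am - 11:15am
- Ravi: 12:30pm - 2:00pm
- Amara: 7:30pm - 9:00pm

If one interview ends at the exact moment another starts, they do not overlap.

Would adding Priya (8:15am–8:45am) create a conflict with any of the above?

Dmitri: starts 9:00am at or after Priya ends 8:45am → clear.
Ravi: starts 12:30pm at or after Priya ends 8:45am → clear.
Sofia: starts 1:15pm at or after Priya ends 8:45am → clear.
Kenji: starts 2:00pm at or after Priya ends 8:45am → clear.
Amara: starts 7:30pm at or after Priya ends 8:45am → clear.

No — it doesn't clash with anything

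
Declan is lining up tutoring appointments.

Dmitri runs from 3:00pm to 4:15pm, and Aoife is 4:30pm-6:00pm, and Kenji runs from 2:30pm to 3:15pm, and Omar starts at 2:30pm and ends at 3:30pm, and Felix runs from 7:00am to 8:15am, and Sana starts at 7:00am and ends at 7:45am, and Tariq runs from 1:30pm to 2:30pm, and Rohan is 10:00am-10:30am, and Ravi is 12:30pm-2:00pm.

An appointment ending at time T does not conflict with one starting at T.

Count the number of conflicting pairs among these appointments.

5

Sorted by start: Felix, Sana, Rohan, Ravi, Tariq, Kenji, Omar, Dmitri, Aoife.
Sana starts before Felix ends → Felix and Sana overlap.
Rohan starts after Felix ends — done with Felix.
Rohan starts after Sana ends — done with Sana.
Ravi starts after Rohan ends — done with Rohan.
Tariq starts before Ravi ends → Ravi and Tariq overlap.
Kenji starts after Ravi ends — done with Ravi.
Kenji starts exactly when Tariq ends (back-to-back, no overlap) — done with Tariq.
Omar starts before Kenji ends → Kenji and Omar overlap.
Dmitri starts before Kenji ends → Kenji and Dmitri overlap.
Aoife starts after Kenji ends.
Dmitri starts before Omar ends → Omar and Dmitri overlap.
Aoife starts after Omar ends.
Aoife starts after Dmitri ends.
Overlapping pairs: Dmitri & Kenji, Dmitri & Omar, Felix & Sana, Kenji & Omar, Ravi & Tariq — 5 in total.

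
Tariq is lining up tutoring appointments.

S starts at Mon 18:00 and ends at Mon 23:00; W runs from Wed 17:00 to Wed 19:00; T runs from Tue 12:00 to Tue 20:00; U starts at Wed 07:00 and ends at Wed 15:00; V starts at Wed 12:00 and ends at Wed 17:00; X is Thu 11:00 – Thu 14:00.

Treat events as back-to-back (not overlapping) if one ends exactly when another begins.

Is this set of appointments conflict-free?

Two intervals overlap when each starts before the other ends.
Sorted by start: S, T, U, V, W, X.
T starts after S ends; S is clear from here.
U starts after T ends; T is clear from here.
V starts before U ends → U and V overlap.
That's a conflict, so the schedule is not conflict-free.

No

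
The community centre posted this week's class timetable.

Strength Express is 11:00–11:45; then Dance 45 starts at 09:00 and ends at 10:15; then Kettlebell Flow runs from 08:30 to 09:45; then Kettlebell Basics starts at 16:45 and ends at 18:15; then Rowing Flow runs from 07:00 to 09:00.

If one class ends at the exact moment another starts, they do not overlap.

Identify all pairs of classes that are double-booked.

Sorted by start: Rowing Flow, Kettlebell Flow, Dance 45, Strength Express, Kettlebell Basics.
Kettlebell Flow starts before Rowing Flow ends → Rowing Flow and Kettlebell Flow overlap.
Dance 45 starts exactly when Rowing Flow ends (back-to-back, no overlap), so Rowing Flow has no further overlaps.
Dance 45 starts before Kettlebell Flow ends → Kettlebell Flow and Dance 45 overlap.
Strength Express starts after Kettlebell Flow ends, so Kettlebell Flow has no further overlaps.
Strength Express starts after Dance 45 ends, so Dance 45 has no further overlaps.
Kettlebell Basics starts after Strength Express ends.

Dance 45 & Kettlebell Flow, Kettlebell Flow & Rowing Flow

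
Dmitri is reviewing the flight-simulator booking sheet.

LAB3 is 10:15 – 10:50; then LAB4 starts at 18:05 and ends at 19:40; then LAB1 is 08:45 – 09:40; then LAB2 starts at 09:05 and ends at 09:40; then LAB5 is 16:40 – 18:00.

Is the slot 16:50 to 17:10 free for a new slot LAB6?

No — it overlaps LAB5

LAB1: ends 09:40 at or before LAB6 starts 16:50 → clear.
LAB2: ends 09:40 at or before LAB6 starts 16:50 → clear.
LAB3: ends 10:50 at or before LAB6 starts 16:50 → clear.
LAB5: starts 16:40 before LAB6 ends 17:10, and ends 18:00 after LAB6 starts 16:50 → overlap.
LAB4: starts 18:05 at or after LAB6 ends 17:10 → clear.
LAB6 overlaps LAB5.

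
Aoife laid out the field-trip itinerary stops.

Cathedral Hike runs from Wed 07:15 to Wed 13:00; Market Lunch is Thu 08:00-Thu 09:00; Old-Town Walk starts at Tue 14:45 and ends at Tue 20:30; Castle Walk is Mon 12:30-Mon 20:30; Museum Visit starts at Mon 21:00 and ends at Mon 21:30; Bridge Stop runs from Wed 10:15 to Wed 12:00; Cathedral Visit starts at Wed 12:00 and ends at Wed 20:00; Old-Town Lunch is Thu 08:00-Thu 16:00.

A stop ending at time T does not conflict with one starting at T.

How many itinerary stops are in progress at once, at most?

2

Sweep the timeline, counting +1 at each start and −1 at each end (ends before starts at a tie):
Mon 12:30 start Castle Walk → 1
Mon 20:30 end Castle Walk → 0
Mon 21:00 start Museum Visit → 1
Mon 21:30 end Museum Visit → 0
Tue 14:45 start Old-Town Walk → 1
Tue 20:30 end Old-Town Walk → 0
Wed 07:15 start Cathedral Hike → 1
Wed 10:15 start Bridge Stop → 2
Wed 12:00 end Bridge Stop → 1
Wed 12:00 start Cathedral Visit → 2
Wed 13:00 end Cathedral Hike → 1
Wed 20:00 end Cathedral Visit → 0
Thu 08:00 start Market Lunch → 1
Thu 08:00 start Old-Town Lunch → 2
Thu 09:00 end Market Lunch → 1
Thu 16:00 end Old-Town Lunch → 0
Peak is 2, at Wed 10:15 (Bridge Stop, Cathedral Hike).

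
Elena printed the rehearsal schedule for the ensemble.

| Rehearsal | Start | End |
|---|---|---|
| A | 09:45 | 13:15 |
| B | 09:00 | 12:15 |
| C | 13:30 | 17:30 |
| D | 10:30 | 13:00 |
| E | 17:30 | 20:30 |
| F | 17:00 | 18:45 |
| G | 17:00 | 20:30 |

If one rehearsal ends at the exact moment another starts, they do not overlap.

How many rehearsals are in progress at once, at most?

Sort all start/end points and keep a running count:
09:00 start B → 1
09:45 start A → 2
10:30 start D → 3
12:15 end B → 2
13:00 end D → 1
13:15 end A → 0
13:30 start C → 1
17:00 start F → 2
17:00 start G → 3
17:30 end C → 2
17:30 start E → 3
18:45 end F → 2
20:30 end E → 1
20:30 end G → 0
Peak is 3, at 10:30 (A, B, D).

3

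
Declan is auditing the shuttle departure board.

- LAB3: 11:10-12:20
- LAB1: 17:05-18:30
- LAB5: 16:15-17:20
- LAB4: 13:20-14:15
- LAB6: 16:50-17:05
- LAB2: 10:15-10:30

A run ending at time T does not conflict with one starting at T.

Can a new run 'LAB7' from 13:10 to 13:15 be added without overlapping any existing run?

LAB2: ends 10:30 at or before LAB7 starts 13:10 → clear.
LAB3: ends 12:20 at or before LAB7 starts 13:10 → clear.
LAB4: starts 13:20 at or after LAB7 ends 13:15 → clear.
LAB5: starts 16:15 at or after LAB7 ends 13:15 → clear.
LAB6: starts 16:50 at or after LAB7 ends 13:15 → clear.
LAB1: starts 17:05 at or after LAB7 ends 13:15 → clear.

Yes — the slot is free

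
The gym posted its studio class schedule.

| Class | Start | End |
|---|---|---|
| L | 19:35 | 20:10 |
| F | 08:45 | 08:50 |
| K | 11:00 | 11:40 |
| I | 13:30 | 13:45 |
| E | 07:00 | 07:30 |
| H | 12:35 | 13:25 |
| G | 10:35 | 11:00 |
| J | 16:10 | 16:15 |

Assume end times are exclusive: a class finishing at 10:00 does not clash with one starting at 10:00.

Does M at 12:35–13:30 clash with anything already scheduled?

Yes — it overlaps H

E: ends 07:30 at or before M starts 12:35 → clear.
F: ends 08:50 at or before M starts 12:35 → clear.
G: ends 11:00 at or before M starts 12:35 → clear.
K: ends 11:40 at or before M starts 12:35 → clear.
H: starts 12:35 before M ends 13:30, and ends 13:25 after M starts 12:35 → overlap.
I: starts 13:30 at or after M ends 13:30 → clear.
J: starts 16:10 at or after M ends 13:30 → clear.
L: starts 19:35 at or after M ends 13:30 → clear.
M overlaps H.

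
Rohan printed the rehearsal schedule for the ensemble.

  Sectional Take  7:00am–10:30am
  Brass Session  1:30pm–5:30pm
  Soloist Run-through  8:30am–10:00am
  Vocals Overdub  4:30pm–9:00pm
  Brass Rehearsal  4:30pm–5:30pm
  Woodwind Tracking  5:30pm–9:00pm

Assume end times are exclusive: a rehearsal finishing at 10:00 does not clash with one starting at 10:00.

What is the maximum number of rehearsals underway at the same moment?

Sweep the timeline, counting +1 at each start and −1 at each end (ends before starts at a tie):
7:00am start Sectional Take → 1
8:30am start Soloist Run-through → 2
10:00am end Soloist Run-through → 1
10:30am end Sectional Take → 0
1:30pm start Brass Session → 1
4:30pm start Brass Rehearsal → 2
4:30pm start Vocals Overdub → 3
5:30pm end Brass Rehearsal → 2
5:30pm end Brass Session → 1
5:30pm start Woodwind Tracking → 2
9:00pm end Vocals Overdub → 1
9:00pm end Woodwind Tracking → 0
Peak is 3, at 4:30pm (Brass Rehearsal, Brass Session, Vocals Overdub).

3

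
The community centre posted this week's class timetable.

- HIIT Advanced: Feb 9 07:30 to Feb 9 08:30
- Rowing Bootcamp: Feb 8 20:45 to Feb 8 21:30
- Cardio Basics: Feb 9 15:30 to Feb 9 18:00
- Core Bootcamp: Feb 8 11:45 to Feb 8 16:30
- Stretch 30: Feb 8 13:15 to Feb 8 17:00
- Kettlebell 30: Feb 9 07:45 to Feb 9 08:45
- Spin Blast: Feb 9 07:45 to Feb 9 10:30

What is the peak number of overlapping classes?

3

Sweep the timeline, counting +1 at each start and −1 at each end (ends before starts at a tie):
Feb 8 11:45 start Core Bootcamp → 1
Feb 8 13:15 start Stretch 30 → 2
Feb 8 16:30 end Core Bootcamp → 1
Feb 8 17:00 end Stretch 30 → 0
Feb 8 20:45 start Rowing Bootcamp → 1
Feb 8 21:30 end Rowing Bootcamp → 0
Feb 9 07:30 start HIIT Advanced → 1
Feb 9 07:45 start Kettlebell 30 → 2
Feb 9 07:45 start Spin Blast → 3
Feb 9 08:30 end HIIT Advanced → 2
Feb 9 08:45 end Kettlebell 30 → 1
Feb 9 10:30 end Spin Blast → 0
Feb 9 15:30 start Cardio Basics → 1
Feb 9 18:00 end Cardio Basics → 0
Peak is 3, at Feb 9 07:45 (HIIT Advanced, Kettlebell 30, Spin Blast).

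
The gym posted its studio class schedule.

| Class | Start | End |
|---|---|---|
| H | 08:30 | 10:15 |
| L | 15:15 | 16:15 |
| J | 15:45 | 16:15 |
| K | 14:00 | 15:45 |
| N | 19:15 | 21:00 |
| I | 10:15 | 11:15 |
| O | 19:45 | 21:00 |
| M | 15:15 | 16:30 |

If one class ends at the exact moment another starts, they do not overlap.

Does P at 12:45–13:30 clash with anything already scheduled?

H: ends 10:15 at or before P starts 12:45 → clear.
I: ends 11:15 at or before P starts 12:45 → clear.
K: starts 14:00 at or after P ends 13:30 → clear.
L: starts 15:15 at or after P ends 13:30 → clear.
M: starts 15:15 at or after P ends 13:30 → clear.
J: starts 15:45 at or after P ends 13:30 → clear.
N: starts 19:15 at or after P ends 13:30 → clear.
O: starts 19:45 at or after P ends 13:30 → clear.

No — it doesn't clash with anything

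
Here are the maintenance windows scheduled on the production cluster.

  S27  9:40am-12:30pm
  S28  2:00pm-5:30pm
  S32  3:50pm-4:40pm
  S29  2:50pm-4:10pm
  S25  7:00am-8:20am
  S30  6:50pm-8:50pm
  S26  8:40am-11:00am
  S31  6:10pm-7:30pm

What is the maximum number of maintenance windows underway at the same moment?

Walk through starts and ends in time order (an end at T is processed before a start at T):
7:00am start S25 → 1
8:20am end S25 → 0
8:40am start S26 → 1
9:40am start S27 → 2
11:00am end S26 → 1
12:30pm end S27 → 0
2:00pm start S28 → 1
2:50pm start S29 → 2
3:50pm start S32 → 3
4:10pm end S29 → 2
4:40pm end S32 → 1
5:30pm end S28 → 0
6:10pm start S31 → 1
6:50pm start S30 → 2
7:30pm end S31 → 1
8:50pm end S30 → 0
Peak is 3, at 3:50pm (S28, S29, S32).

3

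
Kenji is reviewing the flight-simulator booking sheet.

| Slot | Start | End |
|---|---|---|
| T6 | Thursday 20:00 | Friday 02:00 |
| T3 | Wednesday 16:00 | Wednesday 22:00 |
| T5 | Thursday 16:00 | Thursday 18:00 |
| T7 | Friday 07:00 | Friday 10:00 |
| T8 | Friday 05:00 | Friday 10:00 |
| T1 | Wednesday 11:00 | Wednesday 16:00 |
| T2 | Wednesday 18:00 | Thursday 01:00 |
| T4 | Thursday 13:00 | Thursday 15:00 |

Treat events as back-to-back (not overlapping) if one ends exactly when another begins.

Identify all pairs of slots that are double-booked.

T2 & T3, T7 & T8

Sorted by start: T1, T3, T2, T4, T5, T6, T8, T7.
T3 starts exactly when T1 ends (back-to-back, no overlap), so T1 has no further overlaps.
T2 starts before T3 ends → T3 and T2 overlap.
T4 starts after T3 ends, so T3 has no further overlaps.
T4 starts after T2 ends, so T2 has no further overlaps.
T5 starts after T4 ends, so T4 has no further overlaps.
T6 starts after T5 ends, so T5 has no further overlaps.
T8 starts after T6 ends, so T6 has no further overlaps.
T7 starts before T8 ends → T8 and T7 overlap.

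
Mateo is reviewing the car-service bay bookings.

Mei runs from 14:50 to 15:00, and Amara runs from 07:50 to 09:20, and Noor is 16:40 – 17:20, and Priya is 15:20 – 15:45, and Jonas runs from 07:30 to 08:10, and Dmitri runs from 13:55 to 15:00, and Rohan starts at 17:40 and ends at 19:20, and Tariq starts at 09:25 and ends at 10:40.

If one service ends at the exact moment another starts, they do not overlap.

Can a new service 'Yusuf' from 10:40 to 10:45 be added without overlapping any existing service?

Jonas: ends 08:10 at or before Yusuf starts 10:40 → clear.
Amara: ends 09:20 at or before Yusuf starts 10:40 → clear.
Tariq: ends 10:40 at or before Yusuf starts 10:40 → clear.
Dmitri: starts 13:55 at or after Yusuf ends 10:45 → clear.
Mei: starts 14:50 at or after Yusuf ends 10:45 → clear.
Priya: starts 15:20 at or after Yusuf ends 10:45 → clear.
Noor: starts 16:40 at or after Yusuf ends 10:45 → clear.
Rohan: starts 17:40 at or after Yusuf ends 10:45 → clear.

Yes — the slot is free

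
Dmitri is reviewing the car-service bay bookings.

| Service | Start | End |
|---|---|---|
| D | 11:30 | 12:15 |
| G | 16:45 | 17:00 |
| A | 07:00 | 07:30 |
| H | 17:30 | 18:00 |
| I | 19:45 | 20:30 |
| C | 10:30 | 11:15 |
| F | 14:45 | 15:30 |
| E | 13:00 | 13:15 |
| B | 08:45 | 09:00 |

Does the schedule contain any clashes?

No

Sorted by start: A, B, C, D, E, F, G, H, I.
B starts after A ends; A is clear from here.
C starts after B ends; B is clear from here.
D starts after C ends; C is clear from here.
E starts after D ends; D is clear from here.
F starts after E ends; E is clear from here.
G starts after F ends; F is clear from here.
H starts after G ends; G is clear from here.
I starts after H ends.
Every pair is clear; the schedule has no overlaps.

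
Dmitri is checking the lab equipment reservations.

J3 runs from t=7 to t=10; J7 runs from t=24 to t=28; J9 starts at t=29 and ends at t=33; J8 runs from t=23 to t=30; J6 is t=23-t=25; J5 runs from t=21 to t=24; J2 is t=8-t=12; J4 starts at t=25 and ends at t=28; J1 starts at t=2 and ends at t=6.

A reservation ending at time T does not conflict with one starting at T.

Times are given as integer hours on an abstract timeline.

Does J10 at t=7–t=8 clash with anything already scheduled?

Yes — it overlaps J3

J1: ends t=6 at or before J10 starts t=7 → clear.
J3: starts t=7 before J10 ends t=8, and ends t=10 after J10 starts t=7 → overlap.
J2: starts t=8 at or after J10 ends t=8 → clear.
J5: starts t=21 at or after J10 ends t=8 → clear.
J6: starts t=23 at or after J10 ends t=8 → clear.
J8: starts t=23 at or after J10 ends t=8 → clear.
J7: starts t=24 at or after J10 ends t=8 → clear.
J4: starts t=25 at or after J10 ends t=8 → clear.
J9: starts t=29 at or after J10 ends t=8 → clear.
J10 overlaps J3.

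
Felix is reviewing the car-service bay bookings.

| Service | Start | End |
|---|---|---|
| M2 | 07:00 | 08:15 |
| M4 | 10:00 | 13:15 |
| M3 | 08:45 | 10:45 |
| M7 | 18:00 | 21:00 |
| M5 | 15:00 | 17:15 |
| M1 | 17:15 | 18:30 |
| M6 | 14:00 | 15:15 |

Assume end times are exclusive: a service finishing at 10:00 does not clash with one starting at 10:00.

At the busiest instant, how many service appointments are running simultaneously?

Sort all start/end points and keep a running count:
07:00 start M2 → 1
08:15 end M2 → 0
08:45 start M3 → 1
10:00 start M4 → 2
10:45 end M3 → 1
13:15 end M4 → 0
14:00 start M6 → 1
15:00 start M5 → 2
15:15 end M6 → 1
17:15 end M5 → 0
17:15 start M1 → 1
18:00 start M7 → 2
18:30 end M1 → 1
21:00 end M7 → 0
Peak is 2, at 10:00 (M3, M4).

2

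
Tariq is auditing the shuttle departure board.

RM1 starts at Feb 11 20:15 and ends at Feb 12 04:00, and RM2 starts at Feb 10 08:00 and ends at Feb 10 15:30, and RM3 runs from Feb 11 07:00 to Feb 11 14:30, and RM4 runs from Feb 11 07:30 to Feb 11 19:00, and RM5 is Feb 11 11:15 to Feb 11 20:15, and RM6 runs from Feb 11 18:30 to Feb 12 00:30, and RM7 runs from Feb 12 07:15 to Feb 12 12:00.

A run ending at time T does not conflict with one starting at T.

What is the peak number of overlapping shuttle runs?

Sweep the timeline, counting +1 at each start and −1 at each end (ends before starts at a tie):
Feb 10 08:00 start RM2 → 1
Feb 10 15:30 end RM2 → 0
Feb 11 07:00 start RM3 → 1
Feb 11 07:30 start RM4 → 2
Feb 11 11:15 start RM5 → 3
Feb 11 14:30 end RM3 → 2
Feb 11 18:30 start RM6 → 3
Feb 11 19:00 end RM4 → 2
Feb 11 20:15 end RM5 → 1
Feb 11 20:15 start RM1 → 2
Feb 12 00:30 end RM6 → 1
Feb 12 04:00 end RM1 → 0
Feb 12 07:15 start RM7 → 1
Feb 12 12:00 end RM7 → 0
Peak is 3, at Feb 11 11:15 (RM3, RM4, RM5).

3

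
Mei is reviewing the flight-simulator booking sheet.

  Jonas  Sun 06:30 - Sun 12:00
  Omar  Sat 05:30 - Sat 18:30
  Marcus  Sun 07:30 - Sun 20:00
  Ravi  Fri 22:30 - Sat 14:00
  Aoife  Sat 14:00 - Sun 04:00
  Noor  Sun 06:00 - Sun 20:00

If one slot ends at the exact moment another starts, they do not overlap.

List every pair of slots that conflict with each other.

Aoife & Omar, Jonas & Marcus, Jonas & Noor, Marcus & Noor, Omar & Ravi

Two intervals overlap when each starts before the other ends.
Sorted by start: Ravi, Omar, Aoife, Noor, Jonas, Marcus.
Omar starts before Ravi ends → Ravi and Omar overlap.
Aoife starts exactly when Ravi ends (back-to-back, no overlap) — done with Ravi.
Aoife starts before Omar ends → Omar and Aoife overlap.
Noor starts after Omar ends — done with Omar.
Noor starts after Aoife ends — done with Aoife.
Jonas starts before Noor ends → Noor and Jonas overlap.
Marcus starts before Noor ends → Noor and Marcus overlap.
Marcus starts before Jonas ends → Jonas and Marcus overlap.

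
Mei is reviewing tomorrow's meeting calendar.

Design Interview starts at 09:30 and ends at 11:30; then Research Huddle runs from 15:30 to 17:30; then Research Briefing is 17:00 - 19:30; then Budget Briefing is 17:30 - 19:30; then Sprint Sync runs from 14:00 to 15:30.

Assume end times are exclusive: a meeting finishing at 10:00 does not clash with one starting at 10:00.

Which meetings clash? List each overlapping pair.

Sorted by start: Design Interview, Sprint Sync, Research Huddle, Research Briefing, Budget Briefing.
Sprint Sync starts after Design Interview ends; Design Interview is clear from here.
Research Huddle starts exactly when Sprint Sync ends (back-to-back, no overlap); Sprint Sync is clear from here.
Research Briefing starts before Research Huddle ends → Research Huddle and Research Briefing overlap.
Budget Briefing starts exactly when Research Huddle ends (back-to-back, no overlap).
Budget Briefing starts before Research Briefing ends → Research Briefing and Budget Briefing overlap.

Budget Briefing & Research Briefing, Research Briefing & Research Huddle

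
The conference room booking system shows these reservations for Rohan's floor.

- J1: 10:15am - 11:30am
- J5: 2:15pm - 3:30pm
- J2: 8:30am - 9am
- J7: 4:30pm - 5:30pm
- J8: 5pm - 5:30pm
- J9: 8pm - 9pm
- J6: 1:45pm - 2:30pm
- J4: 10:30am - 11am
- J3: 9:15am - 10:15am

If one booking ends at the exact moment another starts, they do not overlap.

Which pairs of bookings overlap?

J1 & J4, J5 & J6, J7 & J8

Two intervals overlap when each starts before the other ends.
Sorted by start: J2, J3, J1, J4, J6, J5, J7, J8, J9.
J3 starts after J2 ends; J2 is clear from here.
J1 starts exactly when J3 ends (back-to-back, no overlap); J3 is clear from here.
J4 starts before J1 ends → J1 and J4 overlap.
J6 starts after J1 ends; J1 is clear from here.
J6 starts after J4 ends; J4 is clear from here.
J5 starts before J6 ends → J6 and J5 overlap.
J7 starts after J6 ends; J6 is clear from here.
J7 starts after J5 ends; J5 is clear from here.
J8 starts before J7 ends → J7 and J8 overlap.
J9 starts after J7 ends.
J9 starts after J8 ends.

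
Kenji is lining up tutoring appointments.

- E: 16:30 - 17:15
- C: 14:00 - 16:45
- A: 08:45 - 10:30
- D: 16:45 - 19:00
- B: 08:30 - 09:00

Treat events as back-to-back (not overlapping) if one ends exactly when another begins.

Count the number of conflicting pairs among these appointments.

3

Check each pair: they overlap iff neither finishes before the other starts.
Sorted by start: B, A, C, E, D.
A starts before B ends → B and A overlap.
C starts after B ends; B is clear from here.
C starts after A ends; A is clear from here.
E starts before C ends → C and E overlap.
D starts exactly when C ends (back-to-back, no overlap).
D starts before E ends → E and D overlap.
Overlapping pairs: A & B, C & E, D & E — 3 in total.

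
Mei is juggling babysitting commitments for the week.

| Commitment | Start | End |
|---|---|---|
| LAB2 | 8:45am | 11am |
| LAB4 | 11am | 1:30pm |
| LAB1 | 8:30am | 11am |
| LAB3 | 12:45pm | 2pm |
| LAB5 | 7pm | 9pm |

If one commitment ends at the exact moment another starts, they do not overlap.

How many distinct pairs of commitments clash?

2

Check each pair: they overlap iff neither finishes before the other starts.
Sorted by start: LAB1, LAB2, LAB4, LAB3, LAB5.
LAB2 starts before LAB1 ends → LAB1 and LAB2 overlap.
LAB4 starts exactly when LAB1 ends (back-to-back, no overlap) — done with LAB1.
LAB4 starts exactly when LAB2 ends (back-to-back, no overlap) — done with LAB2.
LAB3 starts before LAB4 ends → LAB4 and LAB3 overlap.
LAB5 starts after LAB4 ends.
LAB5 starts after LAB3 ends.
Overlapping pairs: LAB1 & LAB2, LAB3 & LAB4 — 2 in total.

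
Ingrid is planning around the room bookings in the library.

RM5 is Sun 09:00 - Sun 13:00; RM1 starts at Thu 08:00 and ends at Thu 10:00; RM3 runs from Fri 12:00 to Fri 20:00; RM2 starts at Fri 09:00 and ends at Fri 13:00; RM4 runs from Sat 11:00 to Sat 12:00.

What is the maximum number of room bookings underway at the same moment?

Sort all start/end points and keep a running count:
Thu 08:00 start RM1 → 1
Thu 10:00 end RM1 → 0
Fri 09:00 start RM2 → 1
Fri 12:00 start RM3 → 2
Fri 13:00 end RM2 → 1
Fri 20:00 end RM3 → 0
Sat 11:00 start RM4 → 1
Sat 12:00 end RM4 → 0
Sun 09:00 start RM5 → 1
Sun 13:00 end RM5 → 0
Peak is 2, at Fri 12:00 (RM2, RM3).

2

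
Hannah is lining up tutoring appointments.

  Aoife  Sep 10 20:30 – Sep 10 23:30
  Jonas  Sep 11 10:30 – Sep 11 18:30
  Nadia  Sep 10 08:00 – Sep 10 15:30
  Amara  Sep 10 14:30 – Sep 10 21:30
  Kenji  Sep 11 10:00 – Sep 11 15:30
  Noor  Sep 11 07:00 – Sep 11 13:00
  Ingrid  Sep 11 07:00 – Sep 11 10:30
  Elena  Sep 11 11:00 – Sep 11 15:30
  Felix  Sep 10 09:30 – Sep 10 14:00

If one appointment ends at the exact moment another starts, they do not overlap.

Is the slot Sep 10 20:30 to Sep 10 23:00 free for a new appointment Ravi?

Nadia: ends Sep 10 15:30 at or before Ravi starts Sep 10 20:30 → clear.
Felix: ends Sep 10 14:00 at or before Ravi starts Sep 10 20:30 → clear.
Amara: starts Sep 10 14:30 before Ravi ends Sep 10 23:00, and ends Sep 10 21:30 after Ravi starts Sep 10 20:30 → overlap.
Aoife: starts Sep 10 20:30 before Ravi ends Sep 10 23:00, and ends Sep 10 23:30 after Ravi starts Sep 10 20:30 → overlap.
Noor: starts Sep 11 07:00 at or after Ravi ends Sep 10 23:00 → clear.
Ingrid: starts Sep 11 07:00 at or after Ravi ends Sep 10 23:00 → clear.
Kenji: starts Sep 11 10:00 at or after Ravi ends Sep 10 23:00 → clear.
Jonas: starts Sep 11 10:30 at or after Ravi ends Sep 10 23:00 → clear.
Elena: starts Sep 11 11:00 at or after Ravi ends Sep 10 23:00 → clear.
Ravi overlaps Amara, Aoife.

No — it overlaps Amara, Aoife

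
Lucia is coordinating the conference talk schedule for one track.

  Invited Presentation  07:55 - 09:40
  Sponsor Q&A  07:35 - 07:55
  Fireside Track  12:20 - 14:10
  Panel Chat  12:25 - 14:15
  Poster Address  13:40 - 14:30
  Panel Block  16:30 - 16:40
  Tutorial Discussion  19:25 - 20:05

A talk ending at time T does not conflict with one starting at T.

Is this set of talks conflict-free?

No

Sorted by start: Sponsor Q&A, Invited Presentation, Fireside Track, Panel Chat, Poster Address, Panel Block, Tutorial Discussion.
Invited Presentation starts exactly when Sponsor Q&A ends (back-to-back, no overlap) — done with Sponsor Q&A.
Fireside Track starts after Invited Presentation ends — done with Invited Presentation.
Panel Chat starts before Fireside Track ends → Fireside Track and Panel Chat overlap.
That's a conflict, so the schedule is not conflict-free.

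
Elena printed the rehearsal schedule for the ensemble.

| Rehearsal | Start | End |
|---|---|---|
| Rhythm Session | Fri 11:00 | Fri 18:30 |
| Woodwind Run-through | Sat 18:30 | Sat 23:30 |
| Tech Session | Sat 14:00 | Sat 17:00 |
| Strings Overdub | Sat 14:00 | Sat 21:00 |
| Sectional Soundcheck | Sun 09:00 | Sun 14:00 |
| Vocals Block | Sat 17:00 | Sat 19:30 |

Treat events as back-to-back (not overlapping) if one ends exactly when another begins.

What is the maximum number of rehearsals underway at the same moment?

Walk through starts and ends in time order (an end at T is processed before a start at T):
Fri 11:00 start Rhythm Session → 1
Fri 18:30 end Rhythm Session → 0
Sat 14:00 start Strings Overdub → 1
Sat 14:00 start Tech Session → 2
Sat 17:00 end Tech Session → 1
Sat 17:00 start Vocals Block → 2
Sat 18:30 start Woodwind Run-through → 3
Sat 19:30 end Vocals Block → 2
Sat 21:00 end Strings Overdub → 1
Sat 23:30 end Woodwind Run-through → 0
Sun 09:00 start Sectional Soundcheck → 1
Sun 14:00 end Sectional Soundcheck → 0
Peak is 3, at Sat 18:30 (Strings Overdub, Vocals Block, Woodwind Run-through).

3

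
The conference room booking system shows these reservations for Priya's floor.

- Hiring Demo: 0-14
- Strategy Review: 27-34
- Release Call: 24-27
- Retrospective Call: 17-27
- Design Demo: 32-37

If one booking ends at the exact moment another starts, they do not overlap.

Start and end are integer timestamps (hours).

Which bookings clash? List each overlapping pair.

Two intervals overlap when each starts before the other ends.
Sorted by start: Hiring Demo, Retrospective Call, Release Call, Strategy Review, Design Demo.
Retrospective Call starts after Hiring Demo ends; Hiring Demo is clear from here.
Release Call starts before Retrospective Call ends → Retrospective Call and Release Call overlap.
Strategy Review starts exactly when Retrospective Call ends (back-to-back, no overlap); Retrospective Call is clear from here.
Strategy Review starts exactly when Release Call ends (back-to-back, no overlap); Release Call is clear from here.
Design Demo starts before Strategy Review ends → Strategy Review and Design Demo overlap.

Design Demo & Strategy Review, Release Call & Retrospective Call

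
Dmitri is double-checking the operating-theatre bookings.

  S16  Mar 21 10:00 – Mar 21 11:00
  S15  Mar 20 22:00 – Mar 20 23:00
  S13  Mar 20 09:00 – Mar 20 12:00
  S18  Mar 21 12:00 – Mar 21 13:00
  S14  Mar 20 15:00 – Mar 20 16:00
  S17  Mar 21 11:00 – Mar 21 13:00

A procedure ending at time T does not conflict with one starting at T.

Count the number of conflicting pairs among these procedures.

Sorted by start: S13, S14, S15, S16, S17, S18.
S14 starts after S13 ends; S13 is clear from here.
S15 starts after S14 ends; S14 is clear from here.
S16 starts after S15 ends; S15 is clear from here.
S17 starts exactly when S16 ends (back-to-back, no overlap); S16 is clear from here.
S18 starts before S17 ends → S17 and S18 overlap.
Overlapping pairs: S17 & S18 — 1 in total.

1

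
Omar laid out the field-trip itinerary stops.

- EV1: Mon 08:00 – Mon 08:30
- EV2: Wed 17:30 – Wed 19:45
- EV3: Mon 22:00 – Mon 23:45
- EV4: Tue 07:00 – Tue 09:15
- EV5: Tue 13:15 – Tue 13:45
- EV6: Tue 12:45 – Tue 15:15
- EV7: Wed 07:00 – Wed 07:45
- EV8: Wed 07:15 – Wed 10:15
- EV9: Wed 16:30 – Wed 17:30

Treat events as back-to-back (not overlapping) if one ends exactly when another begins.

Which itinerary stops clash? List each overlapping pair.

EV5 & EV6, EV7 & EV8

Sorted by start: EV1, EV3, EV4, EV6, EV5, EV7, EV8, EV9, EV2.
EV3 starts after EV1 ends, so EV1 has no further overlaps.
EV4 starts after EV3 ends, so EV3 has no further overlaps.
EV6 starts after EV4 ends, so EV4 has no further overlaps.
EV5 starts before EV6 ends → EV6 and EV5 overlap.
EV7 starts after EV6 ends, so EV6 has no further overlaps.
EV7 starts after EV5 ends, so EV5 has no further overlaps.
EV8 starts before EV7 ends → EV7 and EV8 overlap.
EV9 starts after EV7 ends, so EV7 has no further overlaps.
EV9 starts after EV8 ends, so EV8 has no further overlaps.
EV2 starts exactly when EV9 ends (back-to-back, no overlap).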